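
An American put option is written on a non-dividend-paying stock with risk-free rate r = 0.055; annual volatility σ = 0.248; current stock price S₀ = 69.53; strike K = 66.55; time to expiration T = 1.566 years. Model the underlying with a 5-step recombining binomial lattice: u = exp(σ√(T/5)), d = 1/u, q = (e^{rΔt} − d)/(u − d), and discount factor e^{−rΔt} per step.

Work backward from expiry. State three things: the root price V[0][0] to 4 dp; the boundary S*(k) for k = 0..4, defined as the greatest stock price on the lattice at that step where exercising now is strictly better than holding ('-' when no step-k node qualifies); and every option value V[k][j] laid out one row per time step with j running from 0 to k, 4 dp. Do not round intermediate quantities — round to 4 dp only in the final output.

Δt=0.31320, u=1.14888, d=0.87041, q=0.52775, disc=e^(-rΔt)=0.98292
k=5 terminal: V=max(K-S,0) → 31.8131 20.6996 6.0304 0.0000 0.0000 0.0000
k=4: j=0 S=39.9086 intr=26.6414 cont=25.5048 V=26.6414[EX]; j=1 S=52.6768 intr=13.8732 cont=12.7366 V=13.8732[EX]; j=2 S=69.5300 intr=0.0000 cont=2.7992 V=2.7992[hold]; j=3 S=91.7751 intr=0.0000 cont=0.0000 V=0.0000[hold]; j=4 S=121.1372 intr=0.0000 cont=0.0000 V=0.0000[hold]  S*(4)=52.6768
k=3: j=0 S=45.8504 intr=20.6996 cont=19.5630 V=20.6996[EX]; j=1 S=60.5196 intr=6.0304 cont=7.8918 V=7.8918[hold]; j=2 S=79.8819 intr=0.0000 cont=1.2993 V=1.2993[hold]; j=3 S=105.4390 intr=0.0000 cont=0.0000 V=0.0000[hold]  S*(3)=45.8504
k=2: j=0 S=52.6768 intr=13.8732 cont=13.7022 V=13.8732[EX]; j=1 S=69.5300 intr=0.0000 cont=4.3372 V=4.3372[hold]; j=2 S=91.7751 intr=0.0000 cont=0.6031 V=0.6031[hold]  S*(2)=52.6768
k=1: j=0 S=60.5196 intr=6.0304 cont=8.6896 V=8.6896[hold]; j=1 S=79.8819 intr=0.0000 cont=2.3261 V=2.3261[hold]  S*(1)=-
k=0: j=0 S=69.5300 intr=0.0000 cont=5.2402 V=5.2402[hold]  S*(0)=-

price = 5.2402
boundary = - - 52.6768 45.8504 52.6768
tree:
5.2402
8.6896 2.3261
13.8732 4.3372 0.6031
20.6996 7.8918 1.2993 0.0000
26.6414 13.8732 2.7992 0.0000 0.0000
31.8131 20.6996 6.0304 0.0000 0.0000 0.0000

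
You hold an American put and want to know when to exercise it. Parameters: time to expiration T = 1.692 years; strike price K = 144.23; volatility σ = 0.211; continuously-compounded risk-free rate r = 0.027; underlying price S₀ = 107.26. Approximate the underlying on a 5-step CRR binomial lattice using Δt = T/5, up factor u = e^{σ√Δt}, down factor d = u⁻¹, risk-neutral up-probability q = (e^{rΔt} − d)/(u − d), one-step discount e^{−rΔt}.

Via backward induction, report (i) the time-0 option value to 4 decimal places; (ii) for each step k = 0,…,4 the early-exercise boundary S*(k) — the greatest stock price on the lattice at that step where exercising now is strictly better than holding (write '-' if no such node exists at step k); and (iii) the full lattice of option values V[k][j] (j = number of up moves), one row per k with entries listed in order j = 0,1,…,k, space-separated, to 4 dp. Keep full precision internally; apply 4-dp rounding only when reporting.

params: Δt=0.33840 u=1.13059 d=0.88449 q=0.50665 e^(-rΔt)=0.99090
t_5 payoffs: 86.1664 70.0106 49.3595 22.9625 0.0000 0.0000
t_4: node(4,0) S=65.6464 payoff=78.5836 vs cont=77.2718 → 78.5836 [stop]  node(4,1) S=83.9121 payoff=60.3179 vs cont=59.0061 → 60.3179 [stop]  node(4,2) S=107.2600 payoff=36.9700 vs cont=35.6582 → 36.9700 [stop]  node(4,3) S=137.1043 payoff=7.1257 vs cont=11.2255 → 11.2255 [wait]  node(4,4) S=175.2527 payoff=0.0000 vs cont=0.0000 → 0.0000 [wait]  ⇒ S*(4)=107.2600
t_3: node(3,0) S=74.2194 payoff=70.0106 vs cont=68.6988 → 70.0106 [stop]  node(3,1) S=94.8705 payoff=49.3595 vs cont=48.0477 → 49.3595 [stop]  node(3,2) S=121.2675 payoff=22.9625 vs cont=23.7090 → 23.7090 [wait]  node(3,3) S=155.0094 payoff=0.0000 vs cont=5.4878 → 5.4878 [wait]  ⇒ S*(3)=94.8705
t_2: node(2,0) S=83.9121 payoff=60.3179 vs cont=59.0061 → 60.3179 [stop]  node(2,1) S=107.2600 payoff=36.9700 vs cont=36.0330 → 36.9700 [stop]  node(2,2) S=137.1043 payoff=7.1257 vs cont=14.3456 → 14.3456 [wait]  ⇒ S*(2)=107.2600
t_1: node(1,0) S=94.8705 payoff=49.3595 vs cont=48.0477 → 49.3595 [stop]  node(1,1) S=121.2675 payoff=22.9625 vs cont=25.2754 → 25.2754 [wait]  ⇒ S*(1)=94.8705
t_0: node(0,0) S=107.2600 payoff=36.9700 vs cont=36.8194 → 36.9700 [stop]  ⇒ S*(0)=107.2600

price = 36.9700
boundary = 107.2600 94.8705 107.2600 94.8705 107.2600
tree:
36.9700
49.3595 25.2754
60.3179 36.9700 14.3456
70.0106 49.3595 23.7090 5.4878
78.5836 60.3179 36.9700 11.2255 0.0000
86.1664 70.0106 49.3595 22.9625 0.0000 0.0000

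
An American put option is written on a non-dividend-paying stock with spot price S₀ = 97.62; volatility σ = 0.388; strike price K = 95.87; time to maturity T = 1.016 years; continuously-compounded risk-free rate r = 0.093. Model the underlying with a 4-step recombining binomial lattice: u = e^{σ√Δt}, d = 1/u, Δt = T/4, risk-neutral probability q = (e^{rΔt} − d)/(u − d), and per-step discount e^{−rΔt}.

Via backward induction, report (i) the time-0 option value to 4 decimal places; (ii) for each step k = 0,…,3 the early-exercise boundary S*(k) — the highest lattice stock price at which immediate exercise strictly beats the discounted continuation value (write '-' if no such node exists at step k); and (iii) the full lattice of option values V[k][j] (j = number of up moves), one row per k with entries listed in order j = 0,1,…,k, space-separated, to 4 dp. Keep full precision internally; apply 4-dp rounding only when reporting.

params: Δt=0.25400 u=1.21597 d=0.82239 q=0.51200 e^(-rΔt)=0.97665
t_4 payoffs: 51.2180 29.8478 0.0000 0.0000 0.0000
t_3: node(3,0) S=54.2957 payoff=41.5743 vs cont=39.3362 → 41.5743 [stop]  node(3,1) S=80.2813 payoff=15.5887 vs cont=14.2257 → 15.5887 [stop]  node(3,2) S=118.7034 payoff=0.0000 vs cont=0.0000 → 0.0000 [wait]  node(3,3) S=175.5142 payoff=0.0000 vs cont=0.0000 → 0.0000 [wait]  ⇒ S*(3)=80.2813
t_2: node(2,0) S=66.0222 payoff=29.8478 vs cont=27.6097 → 29.8478 [stop]  node(2,1) S=97.6200 payoff=0.0000 vs cont=7.4297 → 7.4297 [wait]  node(2,2) S=144.3404 payoff=0.0000 vs cont=0.0000 → 0.0000 [wait]  ⇒ S*(2)=66.0222
t_1: node(1,0) S=80.2813 payoff=15.5887 vs cont=17.9409 → 17.9409 [wait]  node(1,1) S=118.7034 payoff=0.0000 vs cont=3.5410 → 3.5410 [wait]  ⇒ S*(1)=-
t_0: node(0,0) S=97.6200 payoff=0.0000 vs cont=10.3215 → 10.3215 [wait]  ⇒ S*(0)=-

price = 10.3215
boundary = - - 66.0222 80.2813
tree:
10.3215
17.9409 3.5410
29.8478 7.4297 0.0000
41.5743 15.5887 0.0000 0.0000
51.2180 29.8478 0.0000 0.0000 0.0000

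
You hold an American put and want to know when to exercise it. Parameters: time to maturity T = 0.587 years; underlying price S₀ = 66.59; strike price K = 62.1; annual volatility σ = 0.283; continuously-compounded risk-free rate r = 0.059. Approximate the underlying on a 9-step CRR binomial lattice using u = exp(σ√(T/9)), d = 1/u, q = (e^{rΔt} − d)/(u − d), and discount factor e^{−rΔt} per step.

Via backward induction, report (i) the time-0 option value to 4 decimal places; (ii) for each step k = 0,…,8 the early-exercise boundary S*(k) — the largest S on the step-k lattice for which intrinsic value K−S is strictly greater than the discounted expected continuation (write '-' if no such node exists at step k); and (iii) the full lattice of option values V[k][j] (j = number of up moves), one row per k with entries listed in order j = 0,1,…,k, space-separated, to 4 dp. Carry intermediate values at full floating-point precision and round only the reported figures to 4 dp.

price = 2.8318
boundary = - - - - 49.8719 46.3946 49.8719 53.6098 57.6278
tree:
2.8318
4.2822 1.4519
6.2925 2.3722 0.5737
8.9427 3.7795 1.0305 0.1366
12.2281 5.8361 1.8210 0.2746 0.0043
15.7054 8.6633 3.1487 0.5519 0.0088 0.0000
18.9403 12.2281 5.2845 1.1088 0.0179 0.0000 0.0000
21.9495 15.7054 8.4902 2.2272 0.0367 0.0000 0.0000 0.0000
24.7490 18.9403 12.2281 4.4722 0.0749 0.0000 0.0000 0.0000 0.0000
27.3533 21.9495 15.7054 8.4902 0.1529 0.0000 0.0000 0.0000 0.0000 0.0000

Δt=0.06522, u=1.07495, d=0.93028, q=0.50859, disc=e^(-rΔt)=0.99616
k=9 terminal: V=max(K-S,0) → 27.3533 21.9495 15.7054 8.4902 0.1529 0.0000 0.0000 0.0000 0.0000 0.0000
k=8: j=0 S=37.3510 intr=24.7490 cont=24.5105 V=24.7490[EX]; j=1 S=43.1597 intr=18.9403 cont=18.7017 V=18.9403[EX]; j=2 S=49.8719 intr=12.2281 cont=11.9896 V=12.2281[EX]; j=3 S=57.6278 intr=4.4722 cont=4.2337 V=4.4722[EX]; j=4 S=66.5900 intr=0.0000 cont=0.0749 V=0.0749[hold]; j=5 S=76.9459 intr=0.0000 cont=0.0000 V=0.0000[hold]; j=6 S=88.9124 intr=0.0000 cont=0.0000 V=0.0000[hold]; j=7 S=102.7399 intr=0.0000 cont=0.0000 V=0.0000[hold]; j=8 S=118.7178 intr=0.0000 cont=0.0000 V=0.0000[hold]  S*(8)=57.6278
k=7: j=0 S=40.1505 intr=21.9495 cont=21.7110 V=21.9495[EX]; j=1 S=46.3946 intr=15.7054 cont=15.4669 V=15.7054[EX]; j=2 S=53.6098 intr=8.4902 cont=8.2517 V=8.4902[EX]; j=3 S=61.9471 intr=0.1529 cont=2.2272 V=2.2272[hold]; j=4 S=71.5809 intr=0.0000 cont=0.0367 V=0.0367[hold]; j=5 S=82.7131 intr=0.0000 cont=0.0000 V=0.0000[hold]; j=6 S=95.5764 intr=0.0000 cont=0.0000 V=0.0000[hold]; j=7 S=110.4403 intr=0.0000 cont=0.0000 V=0.0000[hold]  S*(7)=53.6098
k=6: j=0 S=43.1597 intr=18.9403 cont=18.7017 V=18.9403[EX]; j=1 S=49.8719 intr=12.2281 cont=11.9896 V=12.2281[EX]; j=2 S=57.6278 intr=4.4722 cont=5.2845 V=5.2845[hold]; j=3 S=66.5900 intr=0.0000 cont=1.1088 V=1.1088[hold]; j=4 S=76.9459 intr=0.0000 cont=0.0179 V=0.0179[hold]; j=5 S=88.9124 intr=0.0000 cont=0.0000 V=0.0000[hold]; j=6 S=102.7399 intr=0.0000 cont=0.0000 V=0.0000[hold]  S*(6)=49.8719
k=5: j=0 S=46.3946 intr=15.7054 cont=15.4669 V=15.7054[EX]; j=1 S=53.6098 intr=8.4902 cont=8.6633 V=8.6633[hold]; j=2 S=61.9471 intr=0.1529 cont=3.1487 V=3.1487[hold]; j=3 S=71.5809 intr=0.0000 cont=0.5519 V=0.5519[hold]; j=4 S=82.7131 intr=0.0000 cont=0.0088 V=0.0088[hold]; j=5 S=95.5764 intr=0.0000 cont=0.0000 V=0.0000[hold]  S*(5)=46.3946
k=4: j=0 S=49.8719 intr=12.2281 cont=12.0773 V=12.2281[EX]; j=1 S=57.6278 intr=4.4722 cont=5.8361 V=5.8361[hold]; j=2 S=66.5900 intr=0.0000 cont=1.8210 V=1.8210[hold]; j=3 S=76.9459 intr=0.0000 cont=0.2746 V=0.2746[hold]; j=4 S=88.9124 intr=0.0000 cont=0.0043 V=0.0043[hold]  S*(4)=49.8719
k=3: j=0 S=53.6098 intr=8.4902 cont=8.9427 V=8.9427[hold]; j=1 S=61.9471 intr=0.1529 cont=3.7795 V=3.7795[hold]; j=2 S=71.5809 intr=0.0000 cont=1.0305 V=1.0305[hold]; j=3 S=82.7131 intr=0.0000 cont=0.1366 V=0.1366[hold]  S*(3)=-
k=2: j=0 S=57.6278 intr=4.4722 cont=6.2925 V=6.2925[hold]; j=1 S=66.5900 intr=0.0000 cont=2.3722 V=2.3722[hold]; j=2 S=76.9459 intr=0.0000 cont=0.5737 V=0.5737[hold]  S*(2)=-
k=1: j=0 S=61.9471 intr=0.1529 cont=4.2822 V=4.2822[hold]; j=1 S=71.5809 intr=0.0000 cont=1.4519 V=1.4519[hold]  S*(1)=-
k=0: j=0 S=66.5900 intr=0.0000 cont=2.8318 V=2.8318[hold]  S*(0)=-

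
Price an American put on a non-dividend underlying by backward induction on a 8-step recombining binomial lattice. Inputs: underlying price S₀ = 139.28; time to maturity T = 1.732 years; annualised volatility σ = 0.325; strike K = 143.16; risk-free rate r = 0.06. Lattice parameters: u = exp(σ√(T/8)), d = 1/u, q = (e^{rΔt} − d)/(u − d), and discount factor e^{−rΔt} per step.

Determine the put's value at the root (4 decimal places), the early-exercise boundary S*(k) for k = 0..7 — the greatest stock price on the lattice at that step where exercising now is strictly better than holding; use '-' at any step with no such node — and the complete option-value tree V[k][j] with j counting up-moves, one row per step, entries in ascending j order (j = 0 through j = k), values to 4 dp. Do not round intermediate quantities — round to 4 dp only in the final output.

price = 19.8554
boundary = - - - 88.4841 102.9295 88.4841 102.9295 119.7331
tree:
19.8554
28.8057 11.6078
40.4407 18.1616 5.4927
54.6759 27.5522 9.4390 1.7717
67.0940 40.2305 15.8544 3.4032 0.2206
77.7692 54.6759 25.8211 6.5083 0.4517 0.0000
86.9463 67.0940 40.2305 12.3840 0.9251 0.0000 0.0000
94.8355 77.7692 54.6759 23.4269 1.8945 0.0000 0.0000 0.0000
101.6175 86.9463 67.0940 40.2305 3.8800 0.0000 0.0000 0.0000 0.0000

params: Δt=0.21650 u=1.16325 d=0.85966 q=0.50533 e^(-rΔt)=0.98709
t_8 payoffs: 101.6175 86.9463 67.0940 40.2305 3.8800 0.0000 0.0000 0.0000 0.0000
t_7: node(7,0) S=48.3245 payoff=94.8355 vs cont=92.9879 → 94.8355 [stop]  node(7,1) S=65.3908 payoff=77.7692 vs cont=75.9216 → 77.7692 [stop]  node(7,2) S=88.4841 payoff=54.6759 vs cont=52.8283 → 54.6759 [stop]  node(7,3) S=119.7331 payoff=23.4269 vs cont=21.5793 → 23.4269 [stop]  node(7,4) S=162.0180 payoff=0.0000 vs cont=1.8945 → 1.8945 [wait]  node(7,5) S=219.2362 payoff=0.0000 vs cont=0.0000 → 0.0000 [wait]  node(7,6) S=296.6615 payoff=0.0000 vs cont=0.0000 → 0.0000 [wait]  node(7,7) S=401.4303 payoff=0.0000 vs cont=0.0000 → 0.0000 [wait]  ⇒ S*(7)=119.7331
t_6: node(6,0) S=56.2137 payoff=86.9463 vs cont=85.0987 → 86.9463 [stop]  node(6,1) S=76.0660 payoff=67.0940 vs cont=65.2463 → 67.0940 [stop]  node(6,2) S=102.9295 payoff=40.2305 vs cont=38.3829 → 40.2305 [stop]  node(6,3) S=139.2800 payoff=3.8800 vs cont=12.3840 → 12.3840 [wait]  node(6,4) S=188.4680 payoff=0.0000 vs cont=0.9251 → 0.9251 [wait]  node(6,5) S=255.0273 payoff=0.0000 vs cont=0.0000 → 0.0000 [wait]  node(6,6) S=345.0926 payoff=0.0000 vs cont=0.0000 → 0.0000 [wait]  ⇒ S*(6)=102.9295
t_5: node(5,0) S=65.3908 payoff=77.7692 vs cont=75.9216 → 77.7692 [stop]  node(5,1) S=88.4841 payoff=54.6759 vs cont=52.8283 → 54.6759 [stop]  node(5,2) S=119.7331 payoff=23.4269 vs cont=25.8211 → 25.8211 [wait]  node(5,3) S=162.0180 payoff=0.0000 vs cont=6.5083 → 6.5083 [wait]  node(5,4) S=219.2362 payoff=0.0000 vs cont=0.4517 → 0.4517 [wait]  node(5,5) S=296.6615 payoff=0.0000 vs cont=0.0000 → 0.0000 [wait]  ⇒ S*(5)=88.4841
t_4: node(4,0) S=76.0660 payoff=67.0940 vs cont=65.2463 → 67.0940 [stop]  node(4,1) S=102.9295 payoff=40.2305 vs cont=39.5772 → 40.2305 [stop]  node(4,2) S=139.2800 payoff=3.8800 vs cont=15.8544 → 15.8544 [wait]  node(4,3) S=188.4680 payoff=0.0000 vs cont=3.4032 → 3.4032 [wait]  node(4,4) S=255.0273 payoff=0.0000 vs cont=0.2206 → 0.2206 [wait]  ⇒ S*(4)=102.9295
t_3: node(3,0) S=88.4841 payoff=54.6759 vs cont=52.8283 → 54.6759 [stop]  node(3,1) S=119.7331 payoff=23.4269 vs cont=27.5522 → 27.5522 [wait]  node(3,2) S=162.0180 payoff=0.0000 vs cont=9.4390 → 9.4390 [wait]  node(3,3) S=219.2362 payoff=0.0000 vs cont=1.7717 → 1.7717 [wait]  ⇒ S*(3)=88.4841
t_2: node(2,0) S=102.9295 payoff=40.2305 vs cont=40.4407 → 40.4407 [wait]  node(2,1) S=139.2800 payoff=3.8800 vs cont=18.1616 → 18.1616 [wait]  node(2,2) S=188.4680 payoff=0.0000 vs cont=5.4927 → 5.4927 [wait]  ⇒ S*(2)=-
t_1: node(1,0) S=119.7331 payoff=23.4269 vs cont=28.8057 → 28.8057 [wait]  node(1,1) S=162.0180 payoff=0.0000 vs cont=11.6078 → 11.6078 [wait]  ⇒ S*(1)=-
t_0: node(0,0) S=139.2800 payoff=3.8800 vs cont=19.8554 → 19.8554 [wait]  ⇒ S*(0)=-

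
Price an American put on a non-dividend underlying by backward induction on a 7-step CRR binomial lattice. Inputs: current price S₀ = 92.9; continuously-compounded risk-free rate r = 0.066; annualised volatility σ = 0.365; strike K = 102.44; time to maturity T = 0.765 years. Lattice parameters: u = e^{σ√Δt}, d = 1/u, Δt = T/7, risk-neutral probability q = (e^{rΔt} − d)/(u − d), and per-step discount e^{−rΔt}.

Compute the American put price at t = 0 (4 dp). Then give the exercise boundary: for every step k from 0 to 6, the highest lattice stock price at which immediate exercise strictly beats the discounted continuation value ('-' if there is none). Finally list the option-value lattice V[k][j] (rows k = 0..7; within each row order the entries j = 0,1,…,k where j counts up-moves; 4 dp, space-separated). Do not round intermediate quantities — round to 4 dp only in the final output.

price = 15.2207
boundary = - - 72.9809 64.6853 72.9809 82.3403 72.9809
tree:
15.2207
21.5780 9.0786
29.4591 14.0030 4.2816
37.7547 20.8032 7.4000 1.2225
45.1073 29.4591 12.4414 2.4617 0.0000
51.6242 37.7547 20.0997 4.9570 0.0000 0.0000
57.4003 45.1073 29.4591 9.9817 0.0000 0.0000 0.0000
62.5198 51.6242 37.7547 20.0997 0.0000 0.0000 0.0000 0.0000

params: Δt=0.10929 u=1.12824 d=0.88633 q=0.49979 e^(-rΔt)=0.99281
t_7 payoffs: 62.5198 51.6242 37.7547 20.0997 0.0000 0.0000 0.0000 0.0000
t_6: node(6,0) S=45.0397 payoff=57.4003 vs cont=56.6640 → 57.4003 [stop]  node(6,1) S=57.3327 payoff=45.1073 vs cont=44.3711 → 45.1073 [stop]  node(6,2) S=72.9809 payoff=29.4591 vs cont=28.7229 → 29.4591 [stop]  node(6,3) S=92.9000 payoff=9.5400 vs cont=9.9817 → 9.9817 [wait]  node(6,4) S=118.2558 payoff=0.0000 vs cont=0.0000 → 0.0000 [wait]  node(6,5) S=150.5321 payoff=0.0000 vs cont=0.0000 → 0.0000 [wait]  node(6,6) S=191.6177 payoff=0.0000 vs cont=0.0000 → 0.0000 [wait]  ⇒ S*(6)=72.9809
t_5: node(5,0) S=50.8158 payoff=51.6242 vs cont=50.8879 → 51.6242 [stop]  node(5,1) S=64.6853 payoff=37.7547 vs cont=37.0185 → 37.7547 [stop]  node(5,2) S=82.3403 payoff=20.0997 vs cont=19.5827 → 20.0997 [stop]  node(5,3) S=104.8139 payoff=0.0000 vs cont=4.9570 → 4.9570 [wait]  node(5,4) S=133.4215 payoff=0.0000 vs cont=0.0000 → 0.0000 [wait]  node(5,5) S=169.8370 payoff=0.0000 vs cont=0.0000 → 0.0000 [wait]  ⇒ S*(5)=82.3403
t_4: node(4,0) S=57.3327 payoff=45.1073 vs cont=44.3711 → 45.1073 [stop]  node(4,1) S=72.9809 payoff=29.4591 vs cont=28.7229 → 29.4591 [stop]  node(4,2) S=92.9000 payoff=9.5400 vs cont=12.4414 → 12.4414 [wait]  node(4,3) S=118.2558 payoff=0.0000 vs cont=2.4617 → 2.4617 [wait]  node(4,4) S=150.5321 payoff=0.0000 vs cont=0.0000 → 0.0000 [wait]  ⇒ S*(4)=72.9809
t_3: node(3,0) S=64.6853 payoff=37.7547 vs cont=37.0185 → 37.7547 [stop]  node(3,1) S=82.3403 payoff=20.0997 vs cont=20.8032 → 20.8032 [wait]  node(3,2) S=104.8139 payoff=0.0000 vs cont=7.4000 → 7.4000 [wait]  node(3,3) S=133.4215 payoff=0.0000 vs cont=1.2225 → 1.2225 [wait]  ⇒ S*(3)=64.6853
t_2: node(2,0) S=72.9809 payoff=29.4591 vs cont=29.0720 → 29.4591 [stop]  node(2,1) S=92.9000 payoff=9.5400 vs cont=14.0030 → 14.0030 [wait]  node(2,2) S=118.2558 payoff=0.0000 vs cont=4.2816 → 4.2816 [wait]  ⇒ S*(2)=72.9809
t_1: node(1,0) S=82.3403 payoff=20.0997 vs cont=21.5780 → 21.5780 [wait]  node(1,1) S=104.8139 payoff=0.0000 vs cont=9.0786 → 9.0786 [wait]  ⇒ S*(1)=-
t_0: node(0,0) S=92.9000 payoff=9.5400 vs cont=15.2207 → 15.2207 [wait]  ⇒ S*(0)=-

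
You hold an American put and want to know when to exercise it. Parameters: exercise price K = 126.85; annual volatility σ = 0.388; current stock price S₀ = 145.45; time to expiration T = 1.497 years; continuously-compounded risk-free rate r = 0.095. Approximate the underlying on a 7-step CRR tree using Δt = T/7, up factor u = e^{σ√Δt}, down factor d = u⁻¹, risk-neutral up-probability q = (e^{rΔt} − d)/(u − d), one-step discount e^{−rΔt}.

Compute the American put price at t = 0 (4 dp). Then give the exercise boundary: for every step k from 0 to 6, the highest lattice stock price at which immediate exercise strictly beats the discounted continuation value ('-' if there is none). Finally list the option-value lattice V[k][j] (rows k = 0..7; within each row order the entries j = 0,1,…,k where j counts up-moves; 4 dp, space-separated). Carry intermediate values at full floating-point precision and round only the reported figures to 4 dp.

price = 11.5330
boundary = - - - 84.9060 70.9599 84.9060 101.5929
tree:
11.5330
18.3160 5.5339
28.2269 9.6094 1.8736
41.9440 16.2917 3.6293 0.2763
55.8901 26.7471 6.9853 0.5780 0.0000
67.5455 41.9440 13.3431 1.2090 0.0000 0.0000
77.2864 55.8901 25.2571 2.5291 0.0000 0.0000 0.0000
85.4274 67.5455 41.9440 5.2906 0.0000 0.0000 0.0000 0.0000

Δt=0.21386, u=1.19653, d=0.83575, q=0.51215, disc=e^(-rΔt)=0.97989
k=7 terminal: V=max(K-S,0) → 85.4274 67.5455 41.9440 5.2906 0.0000 0.0000 0.0000 0.0000
k=6: j=0 S=49.5636 intr=77.2864 cont=74.7353 V=77.2864[EX]; j=1 S=70.9599 intr=55.8901 cont=53.3390 V=55.8901[EX]; j=2 S=101.5929 intr=25.2571 cont=22.7060 V=25.2571[EX]; j=3 S=145.4500 intr=0.0000 cont=2.5291 V=2.5291[hold]; j=4 S=208.2400 intr=0.0000 cont=0.0000 V=0.0000[hold]; j=5 S=298.1361 intr=0.0000 cont=0.0000 V=0.0000[hold]; j=6 S=426.8398 intr=0.0000 cont=0.0000 V=0.0000[hold]  S*(6)=101.5929
k=5: j=0 S=59.3045 intr=67.5455 cont=64.9944 V=67.5455[EX]; j=1 S=84.9060 intr=41.9440 cont=39.3929 V=41.9440[EX]; j=2 S=121.5594 intr=5.2906 cont=13.3431 V=13.3431[hold]; j=3 S=174.0359 intr=0.0000 cont=1.2090 V=1.2090[hold]; j=4 S=249.1663 intr=0.0000 cont=0.0000 V=0.0000[hold]; j=5 S=356.7301 intr=0.0000 cont=0.0000 V=0.0000[hold]  S*(5)=84.9060
k=4: j=0 S=70.9599 intr=55.8901 cont=53.3390 V=55.8901[EX]; j=1 S=101.5929 intr=25.2571 cont=26.7471 V=26.7471[hold]; j=2 S=145.4500 intr=0.0000 cont=6.9853 V=6.9853[hold]; j=3 S=208.2400 intr=0.0000 cont=0.5780 V=0.5780[hold]; j=4 S=298.1361 intr=0.0000 cont=0.0000 V=0.0000[hold]  S*(4)=70.9599
k=3: j=0 S=84.9060 intr=41.9440 cont=40.1407 V=41.9440[EX]; j=1 S=121.5594 intr=5.2906 cont=16.2917 V=16.2917[hold]; j=2 S=174.0359 intr=0.0000 cont=3.6293 V=3.6293[hold]; j=3 S=249.1663 intr=0.0000 cont=0.2763 V=0.2763[hold]  S*(3)=84.9060
k=2: j=0 S=101.5929 intr=25.2571 cont=28.2269 V=28.2269[hold]; j=1 S=145.4500 intr=0.0000 cont=9.6094 V=9.6094[hold]; j=2 S=208.2400 intr=0.0000 cont=1.8736 V=1.8736[hold]  S*(2)=-
k=1: j=0 S=121.5594 intr=5.2906 cont=18.3160 V=18.3160[hold]; j=1 S=174.0359 intr=0.0000 cont=5.5339 V=5.5339[hold]  S*(1)=-
k=0: j=0 S=145.4500 intr=0.0000 cont=11.5330 V=11.5330[hold]  S*(0)=-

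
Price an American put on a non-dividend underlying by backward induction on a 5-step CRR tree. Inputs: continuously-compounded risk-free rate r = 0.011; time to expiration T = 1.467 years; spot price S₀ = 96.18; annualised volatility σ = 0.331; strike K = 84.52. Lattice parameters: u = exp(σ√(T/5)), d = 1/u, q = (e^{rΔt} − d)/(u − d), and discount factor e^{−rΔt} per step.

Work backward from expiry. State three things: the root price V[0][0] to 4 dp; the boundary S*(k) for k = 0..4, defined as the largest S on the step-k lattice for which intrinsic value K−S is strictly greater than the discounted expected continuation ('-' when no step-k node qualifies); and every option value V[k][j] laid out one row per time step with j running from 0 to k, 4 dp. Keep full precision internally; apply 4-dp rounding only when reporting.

Δt=0.29340, u=1.19637, d=0.83586, q=0.46426, disc=e^(-rΔt)=0.99678
k=5 terminal: V=max(K-S,0) → 45.2772 28.3519 4.1267 0.0000 0.0000 0.0000
k=4: j=0 S=46.9488 intr=37.5712 cont=37.2988 V=37.5712[EX]; j=1 S=67.1978 intr=17.3222 cont=17.0499 V=17.3222[EX]; j=2 S=96.1800 intr=0.0000 cont=2.2037 V=2.2037[hold]; j=3 S=137.6622 intr=0.0000 cont=0.0000 V=0.0000[hold]; j=4 S=197.0357 intr=0.0000 cont=0.0000 V=0.0000[hold]  S*(4)=67.1978
k=3: j=0 S=56.1681 intr=28.3519 cont=28.0796 V=28.3519[EX]; j=1 S=80.3933 intr=4.1267 cont=10.2701 V=10.2701[hold]; j=2 S=115.0667 intr=0.0000 cont=1.1768 V=1.1768[hold]; j=3 S=164.6948 intr=0.0000 cont=0.0000 V=0.0000[hold]  S*(3)=56.1681
k=2: j=0 S=67.1978 intr=17.3222 cont=19.8928 V=19.8928[hold]; j=1 S=96.1800 intr=0.0000 cont=6.0289 V=6.0289[hold]; j=2 S=137.6622 intr=0.0000 cont=0.6284 V=0.6284[hold]  S*(2)=-
k=1: j=0 S=80.3933 intr=4.1267 cont=13.4130 V=13.4130[hold]; j=1 S=115.0667 intr=0.0000 cont=3.5103 V=3.5103[hold]  S*(1)=-
k=0: j=0 S=96.1800 intr=0.0000 cont=8.7871 V=8.7871[hold]  S*(0)=-

price = 8.7871
boundary = - - - 56.1681 67.1978
tree:
8.7871
13.4130 3.5103
19.8928 6.0289 0.6284
28.3519 10.2701 1.1768 0.0000
37.5712 17.3222 2.2037 0.0000 0.0000
45.2772 28.3519 4.1267 0.0000 0.0000 0.0000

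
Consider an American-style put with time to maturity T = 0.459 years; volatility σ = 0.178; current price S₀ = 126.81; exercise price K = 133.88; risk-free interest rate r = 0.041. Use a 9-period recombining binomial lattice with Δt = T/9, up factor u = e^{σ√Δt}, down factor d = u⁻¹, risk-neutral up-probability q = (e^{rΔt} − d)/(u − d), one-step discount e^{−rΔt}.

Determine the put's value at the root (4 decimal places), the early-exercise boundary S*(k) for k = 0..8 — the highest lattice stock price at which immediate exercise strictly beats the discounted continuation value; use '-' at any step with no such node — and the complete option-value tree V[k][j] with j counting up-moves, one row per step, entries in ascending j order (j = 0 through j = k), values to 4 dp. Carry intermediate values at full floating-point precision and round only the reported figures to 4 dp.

price = 9.2981
boundary = - - 117.0140 112.4036 117.0140 112.4036 117.0140 121.8136 126.8100
tree:
9.2981
12.7190 6.1268
16.8660 8.8804 3.5685
21.4764 12.4632 5.5556 1.7189
25.9052 16.8660 8.3837 2.9253 0.5943
30.1595 21.4764 12.1759 4.8604 1.1219 0.1017
34.2462 25.9052 16.8660 7.8258 2.0984 0.2106 0.0000
38.1718 30.1595 21.4764 12.0664 3.8796 0.4359 0.0000 0.0000
41.9428 34.2462 25.9052 16.8660 7.0700 0.9026 0.0000 0.0000 0.0000
45.5652 38.1718 30.1595 21.4764 12.0664 1.8686 0.0000 0.0000 0.0000 0.0000

Δt=0.05100  u=1.04102  d=0.96060  q=0.51598  discount=0.99791
step 9 (expiry): payoffs max(K−S,0) = 45.5652 38.1718 30.1595 21.4764 12.0664 1.8686 0.0000 0.0000 0.0000 0.0000
step 8: (k=8,j=0): S=91.9372, (K−S)⁺=41.9428, hold=41.6632 ⇒ V=41.9428 exercise | (k=8,j=1): S=99.6338, (K−S)⁺=34.2462, hold=33.9665 ⇒ V=34.2462 exercise | (k=8,j=2): S=107.9748, (K−S)⁺=25.9052, hold=25.6256 ⇒ V=25.9052 exercise | (k=8,j=3): S=117.0140, (K−S)⁺=16.8660, hold=16.5863 ⇒ V=16.8660 exercise | (k=8,j=4): S=126.8100, (K−S)⁺=7.0700, hold=6.7903 ⇒ V=7.0700 exercise | (k=8,j=5): S=137.4261, (K−S)⁺=0.0000, hold=0.9026 ⇒ V=0.9026 continue | (k=8,j=6): S=148.9309, (K−S)⁺=0.0000, hold=0.0000 ⇒ V=0.0000 continue | (k=8,j=7): S=161.3988, (K−S)⁺=0.0000, hold=0.0000 ⇒ V=0.0000 continue | (k=8,j=8): S=174.9105, (K−S)⁺=0.0000, hold=0.0000 ⇒ V=0.0000 continue  boundary S*=126.8100
step 7: (k=7,j=0): S=95.7082, (K−S)⁺=38.1718, hold=37.8922 ⇒ V=38.1718 exercise | (k=7,j=1): S=103.7205, (K−S)⁺=30.1595, hold=29.8799 ⇒ V=30.1595 exercise | (k=7,j=2): S=112.4036, (K−S)⁺=21.4764, hold=21.1968 ⇒ V=21.4764 exercise | (k=7,j=3): S=121.8136, (K−S)⁺=12.0664, hold=11.7868 ⇒ V=12.0664 exercise | (k=7,j=4): S=132.0114, (K−S)⁺=1.8686, hold=3.8796 ⇒ V=3.8796 continue | (k=7,j=5): S=143.0629, (K−S)⁺=0.0000, hold=0.4359 ⇒ V=0.4359 continue | (k=7,j=6): S=155.0395, (K−S)⁺=0.0000, hold=0.0000 ⇒ V=0.0000 continue | (k=7,j=7): S=168.0189, (K−S)⁺=0.0000, hold=0.0000 ⇒ V=0.0000 continue  boundary S*=121.8136
step 6: (k=6,j=0): S=99.6338, (K−S)⁺=34.2462, hold=33.9665 ⇒ V=34.2462 exercise | (k=6,j=1): S=107.9748, (K−S)⁺=25.9052, hold=25.6256 ⇒ V=25.9052 exercise | (k=6,j=2): S=117.0140, (K−S)⁺=16.8660, hold=16.5863 ⇒ V=16.8660 exercise | (k=6,j=3): S=126.8100, (K−S)⁺=7.0700, hold=7.8258 ⇒ V=7.8258 continue | (k=6,j=4): S=137.4261, (K−S)⁺=0.0000, hold=2.0984 ⇒ V=2.0984 continue | (k=6,j=5): S=148.9309, (K−S)⁺=0.0000, hold=0.2106 ⇒ V=0.2106 continue | (k=6,j=6): S=161.3988, (K−S)⁺=0.0000, hold=0.0000 ⇒ V=0.0000 continue  boundary S*=117.0140
step 5: (k=5,j=0): S=103.7205, (K−S)⁺=30.1595, hold=29.8799 ⇒ V=30.1595 exercise | (k=5,j=1): S=112.4036, (K−S)⁺=21.4764, hold=21.1968 ⇒ V=21.4764 exercise | (k=5,j=2): S=121.8136, (K−S)⁺=12.0664, hold=12.1759 ⇒ V=12.1759 continue | (k=5,j=3): S=132.0114, (K−S)⁺=1.8686, hold=4.8604 ⇒ V=4.8604 continue | (k=5,j=4): S=143.0629, (K−S)⁺=0.0000, hold=1.1219 ⇒ V=1.1219 continue | (k=5,j=5): S=155.0395, (K−S)⁺=0.0000, hold=0.1017 ⇒ V=0.1017 continue  boundary S*=112.4036
step 4: (k=4,j=0): S=107.9748, (K−S)⁺=25.9052, hold=25.6256 ⇒ V=25.9052 exercise | (k=4,j=1): S=117.0140, (K−S)⁺=16.8660, hold=16.6427 ⇒ V=16.8660 exercise | (k=4,j=2): S=126.8100, (K−S)⁺=7.0700, hold=8.3837 ⇒ V=8.3837 continue | (k=4,j=3): S=137.4261, (K−S)⁺=0.0000, hold=2.9253 ⇒ V=2.9253 continue | (k=4,j=4): S=148.9309, (K−S)⁺=0.0000, hold=0.5943 ⇒ V=0.5943 continue  boundary S*=117.0140
step 3: (k=3,j=0): S=112.4036, (K−S)⁺=21.4764, hold=21.1968 ⇒ V=21.4764 exercise | (k=3,j=1): S=121.8136, (K−S)⁺=12.0664, hold=12.4632 ⇒ V=12.4632 continue | (k=3,j=2): S=132.0114, (K−S)⁺=1.8686, hold=5.5556 ⇒ V=5.5556 continue | (k=3,j=3): S=143.0629, (K−S)⁺=0.0000, hold=1.7189 ⇒ V=1.7189 continue  boundary S*=112.4036
step 2: (k=2,j=0): S=117.0140, (K−S)⁺=16.8660, hold=16.7906 ⇒ V=16.8660 exercise | (k=2,j=1): S=126.8100, (K−S)⁺=7.0700, hold=8.8804 ⇒ V=8.8804 continue | (k=2,j=2): S=137.4261, (K−S)⁺=0.0000, hold=3.5685 ⇒ V=3.5685 continue  boundary S*=117.0140
step 1: (k=1,j=0): S=121.8136, (K−S)⁺=12.0664, hold=12.7190 ⇒ V=12.7190 continue | (k=1,j=1): S=132.0114, (K−S)⁺=1.8686, hold=6.1268 ⇒ V=6.1268 continue  boundary S*=-
step 0: (k=0,j=0): S=126.8100, (K−S)⁺=7.0700, hold=9.2981 ⇒ V=9.2981 continue  boundary S*=-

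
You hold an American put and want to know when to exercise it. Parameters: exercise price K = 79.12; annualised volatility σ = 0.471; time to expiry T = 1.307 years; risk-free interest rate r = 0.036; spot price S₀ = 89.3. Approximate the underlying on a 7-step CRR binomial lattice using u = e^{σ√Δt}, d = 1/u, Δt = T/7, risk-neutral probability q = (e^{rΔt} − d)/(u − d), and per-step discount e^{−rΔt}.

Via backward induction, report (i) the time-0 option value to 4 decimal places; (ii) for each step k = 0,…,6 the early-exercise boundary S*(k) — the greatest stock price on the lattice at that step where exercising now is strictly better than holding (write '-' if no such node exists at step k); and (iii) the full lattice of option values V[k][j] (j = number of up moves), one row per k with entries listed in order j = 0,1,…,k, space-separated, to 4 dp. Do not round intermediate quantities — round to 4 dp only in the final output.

Δt=0.18671, u=1.22571, d=0.81585, q=0.46575, disc=e^(-rΔt)=0.99330
k=7 terminal: V=max(K-S,0) → 57.6350 46.8417 30.6261 6.2643 0.0000 0.0000 0.0000 0.0000
k=6: j=0 S=26.3344 intr=52.7856 cont=52.2556 V=52.7856[EX]; j=1 S=39.5639 intr=39.5561 cont=39.0261 V=39.5561[EX]; j=2 S=59.4395 intr=19.6805 cont=19.1505 V=19.6805[EX]; j=3 S=89.3000 intr=0.0000 cont=3.3243 V=3.3243[hold]; j=4 S=134.1614 intr=0.0000 cont=0.0000 V=0.0000[hold]; j=5 S=201.5598 intr=0.0000 cont=0.0000 V=0.0000[hold]; j=6 S=302.8170 intr=0.0000 cont=0.0000 V=0.0000[hold]  S*(6)=59.4395
k=5: j=0 S=32.2783 intr=46.8417 cont=46.3117 V=46.8417[EX]; j=1 S=48.4939 intr=30.6261 cont=30.0961 V=30.6261[EX]; j=2 S=72.8557 intr=6.2643 cont=11.9818 V=11.9818[hold]; j=3 S=109.4560 intr=0.0000 cont=1.7641 V=1.7641[hold]; j=4 S=164.4432 intr=0.0000 cont=0.0000 V=0.0000[hold]; j=5 S=247.0542 intr=0.0000 cont=0.0000 V=0.0000[hold]  S*(5)=48.4939
k=4: j=0 S=39.5639 intr=39.5561 cont=39.0261 V=39.5561[EX]; j=1 S=59.4395 intr=19.6805 cont=21.7955 V=21.7955[hold]; j=2 S=89.3000 intr=0.0000 cont=7.1745 V=7.1745[hold]; j=3 S=134.1614 intr=0.0000 cont=0.9362 V=0.9362[hold]; j=4 S=201.5598 intr=0.0000 cont=0.0000 V=0.0000[hold]  S*(4)=39.5639
k=3: j=0 S=48.4939 intr=30.6261 cont=31.0745 V=31.0745[hold]; j=1 S=72.8557 intr=6.2643 cont=14.8854 V=14.8854[hold]; j=2 S=109.4560 intr=0.0000 cont=4.2404 V=4.2404[hold]; j=3 S=164.4432 intr=0.0000 cont=0.4968 V=0.4968[hold]  S*(3)=-
k=2: j=0 S=59.4395 intr=19.6805 cont=23.3768 V=23.3768[hold]; j=1 S=89.3000 intr=0.0000 cont=9.8610 V=9.8610[hold]; j=2 S=134.1614 intr=0.0000 cont=2.4801 V=2.4801[hold]  S*(2)=-
k=1: j=0 S=72.8557 intr=6.2643 cont=16.9674 V=16.9674[hold]; j=1 S=109.4560 intr=0.0000 cont=6.3803 V=6.3803[hold]  S*(1)=-
k=0: j=0 S=89.3000 intr=0.0000 cont=11.9558 V=11.9558[hold]  S*(0)=-

price = 11.9558
boundary = - - - - 39.5639 48.4939 59.4395
tree:
11.9558
16.9674 6.3803
23.3768 9.8610 2.4801
31.0745 14.8854 4.2404 0.4968
39.5561 21.7955 7.1745 0.9362 0.0000
46.8417 30.6261 11.9818 1.7641 0.0000 0.0000
52.7856 39.5561 19.6805 3.3243 0.0000 0.0000 0.0000
57.6350 46.8417 30.6261 6.2643 0.0000 0.0000 0.0000 0.0000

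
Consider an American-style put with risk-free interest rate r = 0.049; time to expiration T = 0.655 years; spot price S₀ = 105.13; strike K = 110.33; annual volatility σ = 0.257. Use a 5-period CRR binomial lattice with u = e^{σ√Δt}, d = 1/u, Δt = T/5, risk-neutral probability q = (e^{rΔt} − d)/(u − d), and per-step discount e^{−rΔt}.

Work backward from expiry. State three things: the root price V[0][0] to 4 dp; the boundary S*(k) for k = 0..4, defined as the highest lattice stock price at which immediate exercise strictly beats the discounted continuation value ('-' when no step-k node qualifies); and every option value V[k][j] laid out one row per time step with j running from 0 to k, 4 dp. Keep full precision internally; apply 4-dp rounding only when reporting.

params: Δt=0.13100 u=1.09748 d=0.91118 q=0.51133 e^(-rΔt)=0.99360
t_5 payoffs: 44.3002 30.7993 14.5380 0.0000 0.0000 0.0000
t_4: node(4,0) S=72.4665 payoff=37.8635 vs cont=37.1576 → 37.8635 [stop]  node(4,1) S=87.2835 payoff=23.0465 vs cont=22.3406 → 23.0465 [stop]  node(4,2) S=105.1300 payoff=5.2000 vs cont=7.0589 → 7.0589 [wait]  node(4,3) S=126.6256 payoff=0.0000 vs cont=0.0000 → 0.0000 [wait]  node(4,4) S=152.5163 payoff=0.0000 vs cont=0.0000 → 0.0000 [wait]  ⇒ S*(4)=87.2835
t_3: node(3,0) S=79.5307 payoff=30.7993 vs cont=30.0934 → 30.7993 [stop]  node(3,1) S=95.7920 payoff=14.5380 vs cont=14.7765 → 14.7765 [wait]  node(3,2) S=115.3783 payoff=0.0000 vs cont=3.4274 → 3.4274 [wait]  node(3,3) S=138.9693 payoff=0.0000 vs cont=0.0000 → 0.0000 [wait]  ⇒ S*(3)=79.5307
t_2: node(2,0) S=87.2835 payoff=23.0465 vs cont=22.4618 → 23.0465 [stop]  node(2,1) S=105.1300 payoff=5.2000 vs cont=8.9160 → 8.9160 [wait]  node(2,2) S=126.6256 payoff=0.0000 vs cont=1.6642 → 1.6642 [wait]  ⇒ S*(2)=87.2835
t_1: node(1,0) S=95.7920 payoff=14.5380 vs cont=15.7200 → 15.7200 [wait]  node(1,1) S=115.3783 payoff=0.0000 vs cont=5.1746 → 5.1746 [wait]  ⇒ S*(1)=-
t_0: node(0,0) S=105.1300 payoff=5.2000 vs cont=10.2617 → 10.2617 [wait]  ⇒ S*(0)=-

price = 10.2617
boundary = - - 87.2835 79.5307 87.2835
tree:
10.2617
15.7200 5.1746
23.0465 8.9160 1.6642
30.7993 14.7765 3.4274 0.0000
37.8635 23.0465 7.0589 0.0000 0.0000
44.3002 30.7993 14.5380 0.0000 0.0000 0.0000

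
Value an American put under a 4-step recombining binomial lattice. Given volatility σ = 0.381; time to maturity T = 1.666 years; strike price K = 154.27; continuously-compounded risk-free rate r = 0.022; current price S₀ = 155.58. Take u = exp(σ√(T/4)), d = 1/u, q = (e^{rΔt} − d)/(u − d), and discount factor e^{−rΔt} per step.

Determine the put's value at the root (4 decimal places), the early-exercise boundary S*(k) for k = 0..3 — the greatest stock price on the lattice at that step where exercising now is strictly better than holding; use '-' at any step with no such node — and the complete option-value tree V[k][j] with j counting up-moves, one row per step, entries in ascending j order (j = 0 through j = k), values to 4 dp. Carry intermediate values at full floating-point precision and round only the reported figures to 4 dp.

price = 25.6373
boundary = - - 95.1438 121.6654
tree:
25.6373
39.7361 9.4261
59.1262 17.5309 0.0000
79.8664 32.6046 0.0000 0.0000
96.0855 59.1262 0.0000 0.0000 0.0000

Δt=0.41650  u=1.27875  d=0.78201  q=0.45737  discount=0.99088
step 4 (expiry): payoffs max(K−S,0) = 96.0855 59.1262 0.0000 0.0000 0.0000
step 3: (k=3,j=0): S=74.4036, (K−S)⁺=79.8664, hold=78.4593 ⇒ V=79.8664 exercise | (k=3,j=1): S=121.6654, (K−S)⁺=32.6046, hold=31.7911 ⇒ V=32.6046 exercise | (k=3,j=2): S=198.9484, (K−S)⁺=0.0000, hold=0.0000 ⇒ V=0.0000 continue | (k=3,j=3): S=325.3221, (K−S)⁺=0.0000, hold=0.0000 ⇒ V=0.0000 continue  boundary S*=121.6654
step 2: (k=2,j=0): S=95.1438, (K−S)⁺=59.1262, hold=57.7191 ⇒ V=59.1262 exercise | (k=2,j=1): S=155.5800, (K−S)⁺=0.0000, hold=17.5309 ⇒ V=17.5309 continue | (k=2,j=2): S=254.4058, (K−S)⁺=0.0000, hold=0.0000 ⇒ V=0.0000 continue  boundary S*=95.1438
step 1: (k=1,j=0): S=121.6654, (K−S)⁺=32.6046, hold=39.7361 ⇒ V=39.7361 continue | (k=1,j=1): S=198.9484, (K−S)⁺=0.0000, hold=9.4261 ⇒ V=9.4261 continue  boundary S*=-
step 0: (k=0,j=0): S=155.5800, (K−S)⁺=0.0000, hold=25.6373 ⇒ V=25.6373 continue  boundary S*=-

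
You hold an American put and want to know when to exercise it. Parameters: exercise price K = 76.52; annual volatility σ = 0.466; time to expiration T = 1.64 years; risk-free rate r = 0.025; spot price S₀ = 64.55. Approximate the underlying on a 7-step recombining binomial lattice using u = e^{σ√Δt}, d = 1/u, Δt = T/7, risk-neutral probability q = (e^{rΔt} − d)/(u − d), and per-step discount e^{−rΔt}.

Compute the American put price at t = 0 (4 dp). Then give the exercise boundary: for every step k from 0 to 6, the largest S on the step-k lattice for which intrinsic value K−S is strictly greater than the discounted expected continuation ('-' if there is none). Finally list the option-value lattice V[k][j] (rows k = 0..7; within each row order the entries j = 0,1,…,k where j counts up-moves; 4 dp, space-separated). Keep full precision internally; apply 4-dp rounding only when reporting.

Δt=0.23429, u=1.25302, d=0.79807, q=0.45676, disc=e^(-rΔt)=0.99416
k=7 terminal: V=max(K-S,0) → 63.2098 55.6221 43.7090 25.0045 0.0000 0.0000 0.0000 0.0000
k=6: j=0 S=16.6780 intr=59.8420 cont=59.3951 V=59.8420[EX]; j=1 S=26.1855 intr=50.3345 cont=49.8876 V=50.3345[EX]; j=2 S=41.1130 intr=35.4070 cont=34.9602 V=35.4070[EX]; j=3 S=64.5500 intr=11.9700 cont=13.5041 V=13.5041[hold]; j=4 S=101.3477 intr=0.0000 cont=0.0000 V=0.0000[hold]; j=5 S=159.1223 intr=0.0000 cont=0.0000 V=0.0000[hold]; j=6 S=249.8323 intr=0.0000 cont=0.0000 V=0.0000[hold]  S*(6)=41.1130
k=5: j=0 S=20.8979 intr=55.6221 cont=55.1752 V=55.6221[EX]; j=1 S=32.8110 intr=43.7090 cont=43.2621 V=43.7090[EX]; j=2 S=51.5155 intr=25.0045 cont=25.2543 V=25.2543[hold]; j=3 S=80.8826 intr=0.0000 cont=7.2931 V=7.2931[hold]; j=4 S=126.9908 intr=0.0000 cont=0.0000 V=0.0000[hold]; j=5 S=199.3838 intr=0.0000 cont=0.0000 V=0.0000[hold]  S*(5)=32.8110
k=4: j=0 S=26.1855 intr=50.3345 cont=49.8876 V=50.3345[EX]; j=1 S=41.1130 intr=35.4070 cont=35.0736 V=35.4070[EX]; j=2 S=64.5500 intr=11.9700 cont=16.9508 V=16.9508[hold]; j=3 S=101.3477 intr=0.0000 cont=3.9388 V=3.9388[hold]; j=4 S=159.1223 intr=0.0000 cont=0.0000 V=0.0000[hold]  S*(4)=41.1130
k=3: j=0 S=32.8110 intr=43.7090 cont=43.2621 V=43.7090[EX]; j=1 S=51.5155 intr=25.0045 cont=26.8194 V=26.8194[hold]; j=2 S=80.8826 intr=0.0000 cont=10.9431 V=10.9431[hold]; j=3 S=126.9908 intr=0.0000 cont=2.1272 V=2.1272[hold]  S*(3)=32.8110
k=2: j=0 S=41.1130 intr=35.4070 cont=35.7843 V=35.7843[hold]; j=1 S=64.5500 intr=11.9700 cont=19.4535 V=19.4535[hold]; j=2 S=101.3477 intr=0.0000 cont=6.8760 V=6.8760[hold]  S*(2)=-
k=1: j=0 S=51.5155 intr=25.0045 cont=28.1596 V=28.1596[hold]; j=1 S=80.8826 intr=0.0000 cont=13.6285 V=13.6285[hold]  S*(1)=-
k=0: j=0 S=64.5500 intr=11.9700 cont=21.3967 V=21.3967[hold]  S*(0)=-

price = 21.3967
boundary = - - - 32.8110 41.1130 32.8110 41.1130
tree:
21.3967
28.1596 13.6285
35.7843 19.4535 6.8760
43.7090 26.8194 10.9431 2.1272
50.3345 35.4070 16.9508 3.9388 0.0000
55.6221 43.7090 25.2543 7.2931 0.0000 0.0000
59.8420 50.3345 35.4070 13.5041 0.0000 0.0000 0.0000
63.2098 55.6221 43.7090 25.0045 0.0000 0.0000 0.0000 0.0000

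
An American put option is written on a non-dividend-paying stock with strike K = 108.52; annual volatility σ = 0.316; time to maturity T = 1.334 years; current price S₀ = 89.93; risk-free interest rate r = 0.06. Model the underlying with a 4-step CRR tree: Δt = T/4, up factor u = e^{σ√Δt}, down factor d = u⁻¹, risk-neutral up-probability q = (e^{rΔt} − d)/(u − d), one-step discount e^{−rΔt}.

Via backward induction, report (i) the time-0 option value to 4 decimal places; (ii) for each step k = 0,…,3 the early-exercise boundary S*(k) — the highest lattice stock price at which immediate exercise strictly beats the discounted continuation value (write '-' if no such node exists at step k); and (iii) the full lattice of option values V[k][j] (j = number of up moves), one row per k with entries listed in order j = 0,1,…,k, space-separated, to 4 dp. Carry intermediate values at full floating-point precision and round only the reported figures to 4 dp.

Δt=0.33350  u=1.20020  d=0.83319  q=0.50958  discount=0.98019
step 4 (expiry): payoffs max(K−S,0) = 65.1799 46.0894 18.5900 0.0000 0.0000
step 3: (k=3,j=0): S=52.0168, (K−S)⁺=56.5032, hold=54.3533 ⇒ V=56.5032 exercise | (k=3,j=1): S=74.9292, (K−S)⁺=33.5908, hold=31.4409 ⇒ V=33.5908 exercise | (k=3,j=2): S=107.9340, (K−S)⁺=0.5860, hold=8.9364 ⇒ V=8.9364 continue | (k=3,j=3): S=155.4768, (K−S)⁺=0.0000, hold=0.0000 ⇒ V=0.0000 continue  boundary S*=74.9292
step 2: (k=2,j=0): S=62.4306, (K−S)⁺=46.0894, hold=43.9395 ⇒ V=46.0894 exercise | (k=2,j=1): S=89.9300, (K−S)⁺=18.5900, hold=20.6109 ⇒ V=20.6109 continue | (k=2,j=2): S=129.5424, (K−S)⁺=0.0000, hold=4.2958 ⇒ V=4.2958 continue  boundary S*=62.4306
step 1: (k=1,j=0): S=74.9292, (K−S)⁺=33.5908, hold=32.4503 ⇒ V=33.5908 exercise | (k=1,j=1): S=107.9340, (K−S)⁺=0.5860, hold=12.0535 ⇒ V=12.0535 continue  boundary S*=74.9292
step 0: (k=0,j=0): S=89.9300, (K−S)⁺=18.5900, hold=22.1679 ⇒ V=22.1679 continue  boundary S*=-

price = 22.1679
boundary = - 74.9292 62.4306 74.9292
tree:
22.1679
33.5908 12.0535
46.0894 20.6109 4.2958
56.5032 33.5908 8.9364 0.0000
65.1799 46.0894 18.5900 0.0000 0.0000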